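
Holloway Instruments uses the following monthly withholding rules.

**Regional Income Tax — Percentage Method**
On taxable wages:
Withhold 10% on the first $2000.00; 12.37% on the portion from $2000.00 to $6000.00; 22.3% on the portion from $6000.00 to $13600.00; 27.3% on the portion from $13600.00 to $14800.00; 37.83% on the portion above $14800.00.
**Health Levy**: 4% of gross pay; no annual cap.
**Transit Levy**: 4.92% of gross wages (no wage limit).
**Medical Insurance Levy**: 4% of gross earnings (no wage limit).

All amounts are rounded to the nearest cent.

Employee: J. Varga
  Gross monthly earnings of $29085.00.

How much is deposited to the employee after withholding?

$17206.00

Regional Income Tax: taxable = $29085.00
  $2717.20 + 37.83% × ($29085.00 − $14800.00) = $2717.20 + 37.83% × $14285.00 = $8121.22
Health Levy: 4% × $29085.00 = $1163.40
Transit Levy: 4.92% × $29085.00 = $1430.98
Medical Insurance Levy: 4% × $29085.00 = $1163.40
Total withheld: $8121.22 + $1163.40 + $1430.98 + $1163.40 = $11879.00
Net pay: $29085.00 − $11879.00 = $17206.00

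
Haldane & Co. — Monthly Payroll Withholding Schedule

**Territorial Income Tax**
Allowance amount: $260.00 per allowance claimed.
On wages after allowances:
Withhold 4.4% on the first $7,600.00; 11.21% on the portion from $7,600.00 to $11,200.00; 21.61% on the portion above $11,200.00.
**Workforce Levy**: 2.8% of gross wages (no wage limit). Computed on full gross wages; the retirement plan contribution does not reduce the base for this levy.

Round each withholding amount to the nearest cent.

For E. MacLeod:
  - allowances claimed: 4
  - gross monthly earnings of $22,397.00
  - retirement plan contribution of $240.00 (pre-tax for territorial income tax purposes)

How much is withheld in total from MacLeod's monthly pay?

Territorial Income Tax: taxable = $22,397.00 − $240.00 − 4×$260.00 = $21,117.00
  $737.96 + 21.61% × ($21,117.00 − $11,200.00) = $737.96 + 21.61% × $9,917.00 = $2,881.02
Workforce Levy: 2.8% × $22,397.00 = $627.12
Total: $2,881.02 + $627.12 = $3,508.14

$3,508.14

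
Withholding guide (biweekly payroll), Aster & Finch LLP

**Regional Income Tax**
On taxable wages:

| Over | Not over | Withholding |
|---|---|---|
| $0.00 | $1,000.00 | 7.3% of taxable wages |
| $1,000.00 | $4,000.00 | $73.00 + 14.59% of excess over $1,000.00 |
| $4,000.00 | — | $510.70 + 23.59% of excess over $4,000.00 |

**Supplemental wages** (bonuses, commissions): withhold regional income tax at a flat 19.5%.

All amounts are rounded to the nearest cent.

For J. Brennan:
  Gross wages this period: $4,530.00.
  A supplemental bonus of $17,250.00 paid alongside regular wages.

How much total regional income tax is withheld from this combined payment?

Regional Income Tax: taxable = $4,530.00
  $510.70 + 23.59% × ($4,530.00 − $4,000.00) = $510.70 + 23.59% × $530.00 = $635.73
Supplemental (19.5% flat on bonus): 19.5% × $17,250.00 = $3,363.75
Total regional income tax: $635.73 + $3,363.75 = $3,999.48

$3,999.48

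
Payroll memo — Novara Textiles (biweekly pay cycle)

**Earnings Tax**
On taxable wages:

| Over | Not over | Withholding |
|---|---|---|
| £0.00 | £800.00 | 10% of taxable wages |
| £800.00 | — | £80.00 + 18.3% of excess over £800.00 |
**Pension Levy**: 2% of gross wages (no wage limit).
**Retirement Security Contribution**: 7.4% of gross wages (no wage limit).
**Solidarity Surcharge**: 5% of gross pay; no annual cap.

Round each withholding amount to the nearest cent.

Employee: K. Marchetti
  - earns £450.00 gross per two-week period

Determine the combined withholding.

Earnings Tax: taxable = £450.00
  10% × £450.00 = £45.00
Pension Levy: 2% × £450.00 = £9.00
Retirement Security Contribution: 7.4% × £450.00 = £33.30
Solidarity Surcharge: 5% × £450.00 = £22.50
Total: £45.00 + £9.00 + £33.30 + £22.50 = £109.80

£109.80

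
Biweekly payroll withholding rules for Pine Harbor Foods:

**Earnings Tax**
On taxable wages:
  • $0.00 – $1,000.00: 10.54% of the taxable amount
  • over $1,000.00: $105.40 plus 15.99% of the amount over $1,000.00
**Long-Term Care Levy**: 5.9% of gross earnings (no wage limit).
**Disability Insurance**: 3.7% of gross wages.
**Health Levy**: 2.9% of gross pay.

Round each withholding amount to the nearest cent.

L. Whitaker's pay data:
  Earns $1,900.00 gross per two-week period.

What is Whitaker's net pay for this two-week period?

$1,413.19

Earnings Tax: taxable = $1,900.00
  $105.40 + 15.99% × ($1,900.00 − $1,000.00) = $105.40 + 15.99% × $900.00 = $249.31
Long-Term Care Levy: 5.9% × $1,900.00 = $112.10
Disability Insurance: 3.7% × $1,900.00 = $70.30
Health Levy: 2.9% × $1,900.00 = $55.10
Total withheld: $249.31 + $112.10 + $70.30 + $55.10 = $486.81
Net pay: $1,900.00 − $486.81 = $1,413.19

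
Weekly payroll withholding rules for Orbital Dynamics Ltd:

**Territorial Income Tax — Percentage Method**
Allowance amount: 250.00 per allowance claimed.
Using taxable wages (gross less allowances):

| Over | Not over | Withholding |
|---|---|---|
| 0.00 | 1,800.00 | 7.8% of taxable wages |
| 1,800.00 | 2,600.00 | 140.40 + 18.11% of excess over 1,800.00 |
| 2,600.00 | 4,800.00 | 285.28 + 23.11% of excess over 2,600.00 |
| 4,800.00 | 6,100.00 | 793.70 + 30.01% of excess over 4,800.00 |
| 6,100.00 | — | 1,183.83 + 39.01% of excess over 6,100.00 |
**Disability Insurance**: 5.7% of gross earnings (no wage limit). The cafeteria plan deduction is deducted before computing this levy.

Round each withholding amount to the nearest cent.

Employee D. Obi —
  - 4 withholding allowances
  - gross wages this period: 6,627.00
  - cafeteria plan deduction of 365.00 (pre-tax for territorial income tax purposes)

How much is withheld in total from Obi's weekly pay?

1,289.28

Territorial Income Tax: taxable = 6,627.00 − 365.00 − 4×250.00 = 5,262.00
  793.70 + 30.01% × (5,262.00 − 4,800.00) = 793.70 + 30.01% × 462.00 = 932.35
Disability Insurance: 5.7% × 6,262.00 = 356.93
Total: 932.35 + 356.93 = 1,289.28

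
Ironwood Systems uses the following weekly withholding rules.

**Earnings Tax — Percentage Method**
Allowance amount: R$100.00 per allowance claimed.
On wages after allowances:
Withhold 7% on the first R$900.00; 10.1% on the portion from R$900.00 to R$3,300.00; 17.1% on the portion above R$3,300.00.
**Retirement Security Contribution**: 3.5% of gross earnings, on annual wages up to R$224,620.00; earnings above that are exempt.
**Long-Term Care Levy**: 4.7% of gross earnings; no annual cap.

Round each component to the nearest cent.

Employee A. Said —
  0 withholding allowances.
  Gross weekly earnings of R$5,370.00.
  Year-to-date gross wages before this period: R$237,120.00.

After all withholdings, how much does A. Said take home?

Earnings Tax: taxable = R$5,370.00
  R$305.40 + 17.1% × (R$5,370.00 − R$3,300.00) = R$305.40 + 17.1% × R$2,070.00 = R$659.37
Retirement Security Contribution: YTD R$237,120.00 ≥ cap R$224,620.00 → R$0.00
Long-Term Care Levy: 4.7% × R$5,370.00 = R$252.39
Total withheld: R$659.37 + R$0.00 + R$252.39 = R$911.76
Net pay: R$5,370.00 − R$911.76 = R$4,458.24

R$4,458.24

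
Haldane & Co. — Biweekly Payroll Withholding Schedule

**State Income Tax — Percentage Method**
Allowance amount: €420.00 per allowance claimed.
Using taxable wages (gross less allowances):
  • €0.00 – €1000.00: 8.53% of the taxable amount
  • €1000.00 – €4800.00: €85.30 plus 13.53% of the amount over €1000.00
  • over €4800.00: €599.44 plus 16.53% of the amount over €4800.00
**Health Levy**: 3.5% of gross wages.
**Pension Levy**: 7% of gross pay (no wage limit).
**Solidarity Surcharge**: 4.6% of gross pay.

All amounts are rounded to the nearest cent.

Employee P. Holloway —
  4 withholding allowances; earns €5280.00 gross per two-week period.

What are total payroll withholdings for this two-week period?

€1234.36

State Income Tax: taxable = €5280.00 − 4×€420.00 = €3600.00
  €85.30 + 13.53% × (€3600.00 − €1000.00) = €85.30 + 13.53% × €2600.00 = €437.08
Health Levy: 3.5% × €5280.00 = €184.80
Pension Levy: 7% × €5280.00 = €369.60
Solidarity Surcharge: 4.6% × €5280.00 = €242.88
Total: €437.08 + €184.80 + €369.60 + €242.88 = €1234.36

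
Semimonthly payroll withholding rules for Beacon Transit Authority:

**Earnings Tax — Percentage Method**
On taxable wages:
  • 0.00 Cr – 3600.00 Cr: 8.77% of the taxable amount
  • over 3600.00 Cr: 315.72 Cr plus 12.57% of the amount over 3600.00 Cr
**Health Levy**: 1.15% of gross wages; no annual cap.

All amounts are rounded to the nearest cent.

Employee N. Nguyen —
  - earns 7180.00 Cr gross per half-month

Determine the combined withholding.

Earnings Tax: taxable = 7180.00 Cr
  315.72 Cr + 12.57% × (7180.00 Cr − 3600.00 Cr) = 315.72 Cr + 12.57% × 3580.00 Cr = 765.73 Cr
Health Levy: 1.15% × 7180.00 Cr = 82.57 Cr
Total: 765.73 Cr + 82.57 Cr = 848.30 Cr

848.30 Cr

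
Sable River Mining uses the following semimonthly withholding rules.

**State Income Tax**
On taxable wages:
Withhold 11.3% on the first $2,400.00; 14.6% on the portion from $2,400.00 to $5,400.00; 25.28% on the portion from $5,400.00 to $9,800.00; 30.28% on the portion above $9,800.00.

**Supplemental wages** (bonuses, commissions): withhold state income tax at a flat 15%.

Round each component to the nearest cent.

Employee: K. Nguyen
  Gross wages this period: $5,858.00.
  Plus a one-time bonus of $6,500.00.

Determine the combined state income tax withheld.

$1,799.98

State Income Tax: taxable = $5,858.00
  $709.20 + 25.28% × ($5,858.00 − $5,400.00) = $709.20 + 25.28% × $458.00 = $824.98
Supplemental (15% flat on bonus): 15% × $6,500.00 = $975.00
Total state income tax: $824.98 + $975.00 = $1,799.98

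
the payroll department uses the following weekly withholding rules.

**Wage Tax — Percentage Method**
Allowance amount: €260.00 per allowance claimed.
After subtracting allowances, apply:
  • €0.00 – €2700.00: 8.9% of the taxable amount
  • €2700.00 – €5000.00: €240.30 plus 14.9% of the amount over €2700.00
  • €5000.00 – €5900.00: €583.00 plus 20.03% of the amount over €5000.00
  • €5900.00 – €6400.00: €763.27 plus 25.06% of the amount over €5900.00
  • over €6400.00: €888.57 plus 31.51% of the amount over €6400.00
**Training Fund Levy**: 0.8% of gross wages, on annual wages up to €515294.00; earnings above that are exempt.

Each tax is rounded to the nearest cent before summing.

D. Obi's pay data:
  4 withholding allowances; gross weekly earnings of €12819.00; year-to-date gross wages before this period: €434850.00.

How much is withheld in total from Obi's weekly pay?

€2686.04

Wage Tax: taxable = €12819.00 − 4×€260.00 = €11779.00
  €888.57 + 31.51% × (€11779.00 − €6400.00) = €888.57 + 31.51% × €5379.00 = €2583.49
Training Fund Levy: 0.8% × €12819.00 = €102.55
Total: €2583.49 + €102.55 = €2686.04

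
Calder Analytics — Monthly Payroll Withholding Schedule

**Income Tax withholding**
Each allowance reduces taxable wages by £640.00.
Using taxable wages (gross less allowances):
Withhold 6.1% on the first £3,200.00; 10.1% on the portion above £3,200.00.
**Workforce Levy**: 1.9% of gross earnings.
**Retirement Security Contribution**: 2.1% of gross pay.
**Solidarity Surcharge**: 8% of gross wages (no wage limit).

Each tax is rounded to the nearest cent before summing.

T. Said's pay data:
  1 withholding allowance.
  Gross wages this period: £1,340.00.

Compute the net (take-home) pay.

Income Tax: taxable = £1,340.00 − 1×£640.00 = £700.00
  6.1% × £700.00 = £42.70
Workforce Levy: 1.9% × £1,340.00 = £25.46
Retirement Security Contribution: 2.1% × £1,340.00 = £28.14
Solidarity Surcharge: 8% × £1,340.00 = £107.20
Total withheld: £42.70 + £25.46 + £28.14 + £107.20 = £203.50
Net pay: £1,340.00 − £203.50 = £1,136.50

£1,136.50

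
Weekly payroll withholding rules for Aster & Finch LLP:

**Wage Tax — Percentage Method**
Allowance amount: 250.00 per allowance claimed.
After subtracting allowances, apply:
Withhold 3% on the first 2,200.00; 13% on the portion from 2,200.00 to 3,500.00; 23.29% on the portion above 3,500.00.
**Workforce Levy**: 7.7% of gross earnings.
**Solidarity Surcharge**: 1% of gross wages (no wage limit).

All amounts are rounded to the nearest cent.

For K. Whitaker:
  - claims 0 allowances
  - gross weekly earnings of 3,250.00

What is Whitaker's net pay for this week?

Wage Tax: taxable = 3,250.00
  66.00 + 13% × (3,250.00 − 2,200.00) = 66.00 + 13% × 1,050.00 = 202.50
Workforce Levy: 7.7% × 3,250.00 = 250.25
Solidarity Surcharge: 1% × 3,250.00 = 32.50
Total withheld: 202.50 + 250.25 + 32.50 = 485.25
Net pay: 3,250.00 − 485.25 = 2,764.75

2,764.75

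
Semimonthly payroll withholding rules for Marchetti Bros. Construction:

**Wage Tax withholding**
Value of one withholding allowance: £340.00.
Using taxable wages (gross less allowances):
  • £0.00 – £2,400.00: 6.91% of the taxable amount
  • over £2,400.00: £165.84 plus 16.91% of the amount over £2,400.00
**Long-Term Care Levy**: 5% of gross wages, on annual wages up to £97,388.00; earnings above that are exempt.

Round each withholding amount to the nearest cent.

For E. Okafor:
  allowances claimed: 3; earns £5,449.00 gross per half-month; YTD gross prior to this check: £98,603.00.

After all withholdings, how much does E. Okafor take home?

£4,940.06

Wage Tax: taxable = £5,449.00 − 3×£340.00 = £4,429.00
  £165.84 + 16.91% × (£4,429.00 − £2,400.00) = £165.84 + 16.91% × £2,029.00 = £508.94
Long-Term Care Levy: YTD £98,603.00 ≥ cap £97,388.00 → £0.00
Total withheld: £508.94 + £0.00 = £508.94
Net pay: £5,449.00 − £508.94 = £4,940.06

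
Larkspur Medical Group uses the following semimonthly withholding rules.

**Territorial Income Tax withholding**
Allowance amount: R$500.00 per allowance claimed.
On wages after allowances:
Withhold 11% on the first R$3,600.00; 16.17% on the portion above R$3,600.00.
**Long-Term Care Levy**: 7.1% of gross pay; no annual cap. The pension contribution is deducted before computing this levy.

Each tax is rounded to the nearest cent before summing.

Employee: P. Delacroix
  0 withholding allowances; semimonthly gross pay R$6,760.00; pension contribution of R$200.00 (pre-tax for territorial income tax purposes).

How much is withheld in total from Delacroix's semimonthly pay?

R$1,340.39

Territorial Income Tax: taxable = R$6,760.00 − R$200.00 = R$6,560.00
  R$396.00 + 16.17% × (R$6,560.00 − R$3,600.00) = R$396.00 + 16.17% × R$2,960.00 = R$874.63
Long-Term Care Levy: 7.1% × R$6,560.00 = R$465.76
Total: R$874.63 + R$465.76 = R$1,340.39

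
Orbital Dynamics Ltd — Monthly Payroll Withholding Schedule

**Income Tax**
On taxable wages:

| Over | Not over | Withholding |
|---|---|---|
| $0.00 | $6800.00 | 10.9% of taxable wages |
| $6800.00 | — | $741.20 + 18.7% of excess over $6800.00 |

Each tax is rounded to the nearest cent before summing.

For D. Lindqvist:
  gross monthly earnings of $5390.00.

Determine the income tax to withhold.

$587.51

Income Tax: taxable = $5390.00
  10.9% × $5390.00 = $587.51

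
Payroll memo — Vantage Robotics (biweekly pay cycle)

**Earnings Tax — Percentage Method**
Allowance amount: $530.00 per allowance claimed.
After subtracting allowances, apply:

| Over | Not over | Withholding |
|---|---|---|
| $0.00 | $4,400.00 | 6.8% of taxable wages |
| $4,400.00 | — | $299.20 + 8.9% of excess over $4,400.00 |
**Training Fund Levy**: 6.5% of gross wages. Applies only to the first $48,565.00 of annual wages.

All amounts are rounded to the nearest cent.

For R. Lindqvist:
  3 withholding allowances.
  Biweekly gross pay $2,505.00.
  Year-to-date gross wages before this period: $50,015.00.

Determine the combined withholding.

$62.22

Earnings Tax: taxable = $2,505.00 − 3×$530.00 = $915.00
  6.8% × $915.00 = $62.22
Training Fund Levy: YTD $50,015.00 ≥ cap $48,565.00 → $0.00
Total: $62.22 + $0.00 = $62.22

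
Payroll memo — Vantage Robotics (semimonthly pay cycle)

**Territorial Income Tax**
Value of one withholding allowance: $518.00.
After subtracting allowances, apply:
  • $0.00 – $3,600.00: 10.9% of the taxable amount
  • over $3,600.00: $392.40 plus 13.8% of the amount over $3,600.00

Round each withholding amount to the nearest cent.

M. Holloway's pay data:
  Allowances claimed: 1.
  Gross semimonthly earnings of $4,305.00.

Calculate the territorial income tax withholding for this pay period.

Territorial Income Tax: taxable = $4,305.00 − 1×$518.00 = $3,787.00
  $392.40 + 13.8% × ($3,787.00 − $3,600.00) = $392.40 + 13.8% × $187.00 = $418.21

$418.21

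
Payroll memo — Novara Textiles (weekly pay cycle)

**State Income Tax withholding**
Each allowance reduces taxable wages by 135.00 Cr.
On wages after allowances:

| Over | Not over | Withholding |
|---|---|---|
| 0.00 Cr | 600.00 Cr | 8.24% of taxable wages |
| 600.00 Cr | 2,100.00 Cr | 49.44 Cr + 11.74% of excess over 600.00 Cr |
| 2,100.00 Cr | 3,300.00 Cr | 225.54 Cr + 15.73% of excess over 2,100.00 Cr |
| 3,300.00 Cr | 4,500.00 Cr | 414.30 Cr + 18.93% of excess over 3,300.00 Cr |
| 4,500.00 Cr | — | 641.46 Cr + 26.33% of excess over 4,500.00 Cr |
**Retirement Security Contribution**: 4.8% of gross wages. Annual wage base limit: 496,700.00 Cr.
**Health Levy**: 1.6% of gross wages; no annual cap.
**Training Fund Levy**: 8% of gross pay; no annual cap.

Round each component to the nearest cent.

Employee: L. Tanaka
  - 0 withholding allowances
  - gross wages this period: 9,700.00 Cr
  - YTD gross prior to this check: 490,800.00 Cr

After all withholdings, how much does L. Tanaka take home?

State Income Tax: taxable = 9,700.00 Cr
  641.46 Cr + 26.33% × (9,700.00 Cr − 4,500.00 Cr) = 641.46 Cr + 26.33% × 5,200.00 Cr = 2,010.62 Cr
Retirement Security Contribution: cap 496,700.00 Cr − YTD 490,800.00 Cr = 5,900.00 Cr subject; 4.8% × 5,900.00 Cr = 283.20 Cr
Health Levy: 1.6% × 9,700.00 Cr = 155.20 Cr
Training Fund Levy: 8% × 9,700.00 Cr = 776.00 Cr
Total withheld: 2,010.62 Cr + 283.20 Cr + 155.20 Cr + 776.00 Cr = 3,225.02 Cr
Net pay: 9,700.00 Cr − 3,225.02 Cr = 6,474.98 Cr

6,474.98 Cr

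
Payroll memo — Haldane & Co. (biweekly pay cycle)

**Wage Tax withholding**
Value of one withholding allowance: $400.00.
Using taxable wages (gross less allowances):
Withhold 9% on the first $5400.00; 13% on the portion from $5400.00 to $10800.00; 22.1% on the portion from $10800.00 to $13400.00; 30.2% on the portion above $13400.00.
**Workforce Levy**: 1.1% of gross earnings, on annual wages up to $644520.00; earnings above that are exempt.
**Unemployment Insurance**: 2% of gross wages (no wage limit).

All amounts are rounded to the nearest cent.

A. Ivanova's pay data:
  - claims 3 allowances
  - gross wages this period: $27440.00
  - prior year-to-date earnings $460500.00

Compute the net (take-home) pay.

$20949.08

Wage Tax: taxable = $27440.00 − 3×$400.00 = $26240.00
  $1762.60 + 30.2% × ($26240.00 − $13400.00) = $1762.60 + 30.2% × $12840.00 = $5640.28
Workforce Levy: 1.1% × $27440.00 = $301.84
Unemployment Insurance: 2% × $27440.00 = $548.80
Total withheld: $5640.28 + $301.84 + $548.80 = $6490.92
Net pay: $27440.00 − $6490.92 = $20949.08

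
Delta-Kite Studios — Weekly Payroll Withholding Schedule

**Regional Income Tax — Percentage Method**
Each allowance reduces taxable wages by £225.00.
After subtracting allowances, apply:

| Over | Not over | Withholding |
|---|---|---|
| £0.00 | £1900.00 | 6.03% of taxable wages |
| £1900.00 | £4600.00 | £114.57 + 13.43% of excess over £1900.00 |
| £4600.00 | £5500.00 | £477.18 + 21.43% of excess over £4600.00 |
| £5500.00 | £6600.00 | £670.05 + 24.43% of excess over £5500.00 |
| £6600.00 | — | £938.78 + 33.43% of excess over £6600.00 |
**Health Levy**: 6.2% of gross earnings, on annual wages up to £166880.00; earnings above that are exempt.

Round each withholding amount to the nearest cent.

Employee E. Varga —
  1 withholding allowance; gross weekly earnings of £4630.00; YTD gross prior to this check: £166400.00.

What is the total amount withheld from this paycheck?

£480.75

Regional Income Tax: taxable = £4630.00 − 1×£225.00 = £4405.00
  £114.57 + 13.43% × (£4405.00 − £1900.00) = £114.57 + 13.43% × £2505.00 = £450.99
Health Levy: cap £166880.00 − YTD £166400.00 = £480.00 subject; 6.2% × £480.00 = £29.76
Total: £450.99 + £29.76 = £480.75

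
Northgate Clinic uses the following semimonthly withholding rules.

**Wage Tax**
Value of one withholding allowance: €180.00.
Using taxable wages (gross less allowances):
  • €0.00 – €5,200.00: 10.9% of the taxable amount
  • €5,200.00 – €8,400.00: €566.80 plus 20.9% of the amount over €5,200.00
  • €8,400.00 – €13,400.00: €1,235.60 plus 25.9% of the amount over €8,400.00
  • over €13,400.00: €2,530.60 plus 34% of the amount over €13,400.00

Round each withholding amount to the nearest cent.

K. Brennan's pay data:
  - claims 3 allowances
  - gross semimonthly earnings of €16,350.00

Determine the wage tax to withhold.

€3,350.00

Wage Tax: taxable = €16,350.00 − 3×€180.00 = €15,810.00
  €2,530.60 + 34% × (€15,810.00 − €13,400.00) = €2,530.60 + 34% × €2,410.00 = €3,350.00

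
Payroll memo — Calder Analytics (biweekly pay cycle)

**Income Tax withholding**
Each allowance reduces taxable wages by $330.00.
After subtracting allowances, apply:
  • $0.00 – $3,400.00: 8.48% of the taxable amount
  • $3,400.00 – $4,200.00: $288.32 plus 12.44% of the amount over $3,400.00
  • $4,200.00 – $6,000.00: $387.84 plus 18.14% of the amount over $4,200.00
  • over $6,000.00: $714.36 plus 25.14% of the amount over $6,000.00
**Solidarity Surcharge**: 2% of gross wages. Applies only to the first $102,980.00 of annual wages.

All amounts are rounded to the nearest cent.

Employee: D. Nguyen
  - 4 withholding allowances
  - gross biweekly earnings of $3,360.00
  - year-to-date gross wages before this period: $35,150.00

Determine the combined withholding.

Income Tax: taxable = $3,360.00 − 4×$330.00 = $2,040.00
  8.48% × $2,040.00 = $172.99
Solidarity Surcharge: 2% × $3,360.00 = $67.20
Total: $172.99 + $67.20 = $240.19

$240.19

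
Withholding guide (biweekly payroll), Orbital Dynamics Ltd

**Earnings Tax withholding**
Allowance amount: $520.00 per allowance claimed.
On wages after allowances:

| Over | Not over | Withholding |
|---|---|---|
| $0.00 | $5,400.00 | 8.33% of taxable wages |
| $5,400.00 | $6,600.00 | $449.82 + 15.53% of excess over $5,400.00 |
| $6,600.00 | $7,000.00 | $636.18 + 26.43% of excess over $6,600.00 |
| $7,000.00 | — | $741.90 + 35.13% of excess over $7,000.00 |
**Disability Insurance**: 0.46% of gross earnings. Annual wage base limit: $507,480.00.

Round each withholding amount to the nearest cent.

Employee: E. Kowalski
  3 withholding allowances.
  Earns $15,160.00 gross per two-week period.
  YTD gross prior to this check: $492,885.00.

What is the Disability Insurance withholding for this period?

Disability Insurance: cap $507,480.00 − YTD $492,885.00 = $14,595.00 subject; 0.46% × $14,595.00 = $67.14

$67.14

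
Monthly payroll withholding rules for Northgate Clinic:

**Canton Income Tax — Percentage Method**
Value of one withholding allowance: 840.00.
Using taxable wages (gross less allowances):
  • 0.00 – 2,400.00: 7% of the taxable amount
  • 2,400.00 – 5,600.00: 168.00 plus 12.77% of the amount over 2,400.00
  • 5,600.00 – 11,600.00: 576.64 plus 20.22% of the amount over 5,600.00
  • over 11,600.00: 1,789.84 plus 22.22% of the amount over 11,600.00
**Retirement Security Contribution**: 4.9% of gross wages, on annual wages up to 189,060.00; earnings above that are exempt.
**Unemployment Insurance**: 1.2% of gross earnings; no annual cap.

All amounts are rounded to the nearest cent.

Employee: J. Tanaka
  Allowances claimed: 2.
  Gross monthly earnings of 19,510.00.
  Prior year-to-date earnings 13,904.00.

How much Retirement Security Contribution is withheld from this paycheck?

955.99

Retirement Security Contribution: 4.9% × 19,510.00 = 955.99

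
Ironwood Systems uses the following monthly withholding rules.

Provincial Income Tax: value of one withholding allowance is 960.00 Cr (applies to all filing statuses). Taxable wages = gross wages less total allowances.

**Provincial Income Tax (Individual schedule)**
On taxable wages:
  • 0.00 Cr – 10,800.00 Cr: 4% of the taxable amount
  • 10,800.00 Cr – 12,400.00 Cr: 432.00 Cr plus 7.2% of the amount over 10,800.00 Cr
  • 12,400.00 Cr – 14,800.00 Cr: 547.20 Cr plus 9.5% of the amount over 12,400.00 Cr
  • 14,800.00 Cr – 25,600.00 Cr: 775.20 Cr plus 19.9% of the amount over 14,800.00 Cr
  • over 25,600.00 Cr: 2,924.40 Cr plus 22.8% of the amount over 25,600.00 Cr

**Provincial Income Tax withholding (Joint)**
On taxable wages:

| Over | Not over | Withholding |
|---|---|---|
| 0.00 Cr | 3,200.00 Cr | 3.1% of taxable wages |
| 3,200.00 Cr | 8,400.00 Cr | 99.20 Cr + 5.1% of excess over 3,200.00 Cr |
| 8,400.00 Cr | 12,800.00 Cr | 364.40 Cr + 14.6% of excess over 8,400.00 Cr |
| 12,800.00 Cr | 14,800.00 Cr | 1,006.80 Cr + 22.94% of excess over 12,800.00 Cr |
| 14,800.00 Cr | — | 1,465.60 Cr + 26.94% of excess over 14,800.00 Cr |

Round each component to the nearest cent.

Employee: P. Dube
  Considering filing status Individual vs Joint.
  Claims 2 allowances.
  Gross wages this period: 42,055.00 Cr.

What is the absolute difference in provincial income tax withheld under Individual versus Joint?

2,052.47 Cr

Provincial Income Tax (Individual): taxable = 42,055.00 Cr − 2×960.00 Cr = 40,135.00 Cr
  2,924.40 Cr + 22.8% × (40,135.00 Cr − 25,600.00 Cr) = 2,924.40 Cr + 22.8% × 14,535.00 Cr = 6,238.38 Cr
Provincial Income Tax (Joint): taxable = 42,055.00 Cr − 2×960.00 Cr = 40,135.00 Cr
  1,465.60 Cr + 26.94% × (40,135.00 Cr − 14,800.00 Cr) = 1,465.60 Cr + 26.94% × 25,335.00 Cr = 8,290.85 Cr
Difference: |6,238.38 Cr − 8,290.85 Cr| = 2,052.47 Cr (higher under Joint)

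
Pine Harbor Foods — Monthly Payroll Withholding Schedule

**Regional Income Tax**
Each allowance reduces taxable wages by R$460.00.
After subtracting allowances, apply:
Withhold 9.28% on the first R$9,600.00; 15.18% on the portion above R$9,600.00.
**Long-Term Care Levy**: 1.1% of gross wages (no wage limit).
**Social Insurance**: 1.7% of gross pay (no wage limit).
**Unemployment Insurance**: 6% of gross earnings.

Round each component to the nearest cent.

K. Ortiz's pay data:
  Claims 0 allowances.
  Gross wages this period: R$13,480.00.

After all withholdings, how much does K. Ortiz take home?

Regional Income Tax: taxable = R$13,480.00
  R$890.88 + 15.18% × (R$13,480.00 − R$9,600.00) = R$890.88 + 15.18% × R$3,880.00 = R$1,479.86
Long-Term Care Levy: 1.1% × R$13,480.00 = R$148.28
Social Insurance: 1.7% × R$13,480.00 = R$229.16
Unemployment Insurance: 6% × R$13,480.00 = R$808.80
Total withheld: R$1,479.86 + R$148.28 + R$229.16 + R$808.80 = R$2,666.10
Net pay: R$13,480.00 − R$2,666.10 = R$10,813.90

R$10,813.90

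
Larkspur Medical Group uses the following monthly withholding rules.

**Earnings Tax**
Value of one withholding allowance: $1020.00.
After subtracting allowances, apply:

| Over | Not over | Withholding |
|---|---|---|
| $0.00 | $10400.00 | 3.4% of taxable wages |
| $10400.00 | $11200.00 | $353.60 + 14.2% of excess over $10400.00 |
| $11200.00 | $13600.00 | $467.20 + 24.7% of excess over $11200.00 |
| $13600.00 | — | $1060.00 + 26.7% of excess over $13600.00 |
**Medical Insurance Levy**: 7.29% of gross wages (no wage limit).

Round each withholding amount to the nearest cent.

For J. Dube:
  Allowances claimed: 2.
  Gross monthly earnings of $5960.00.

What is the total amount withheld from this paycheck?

$567.76

Earnings Tax: taxable = $5960.00 − 2×$1020.00 = $3920.00
  3.4% × $3920.00 = $133.28
Medical Insurance Levy: 7.29% × $5960.00 = $434.48
Total: $133.28 + $434.48 = $567.76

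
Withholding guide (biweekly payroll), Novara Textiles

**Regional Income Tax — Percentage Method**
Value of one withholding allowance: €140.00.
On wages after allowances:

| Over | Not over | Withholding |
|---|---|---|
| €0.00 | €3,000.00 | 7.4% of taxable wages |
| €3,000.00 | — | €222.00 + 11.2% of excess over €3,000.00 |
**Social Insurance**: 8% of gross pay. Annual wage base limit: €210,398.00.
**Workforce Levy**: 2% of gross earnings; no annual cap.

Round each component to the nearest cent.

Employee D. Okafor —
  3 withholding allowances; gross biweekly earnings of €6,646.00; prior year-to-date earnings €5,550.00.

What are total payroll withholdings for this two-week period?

Regional Income Tax: taxable = €6,646.00 − 3×€140.00 = €6,226.00
  €222.00 + 11.2% × (€6,226.00 − €3,000.00) = €222.00 + 11.2% × €3,226.00 = €583.31
Social Insurance: 8% × €6,646.00 = €531.68
Workforce Levy: 2% × €6,646.00 = €132.92
Total: €583.31 + €531.68 + €132.92 = €1,247.91

€1,247.91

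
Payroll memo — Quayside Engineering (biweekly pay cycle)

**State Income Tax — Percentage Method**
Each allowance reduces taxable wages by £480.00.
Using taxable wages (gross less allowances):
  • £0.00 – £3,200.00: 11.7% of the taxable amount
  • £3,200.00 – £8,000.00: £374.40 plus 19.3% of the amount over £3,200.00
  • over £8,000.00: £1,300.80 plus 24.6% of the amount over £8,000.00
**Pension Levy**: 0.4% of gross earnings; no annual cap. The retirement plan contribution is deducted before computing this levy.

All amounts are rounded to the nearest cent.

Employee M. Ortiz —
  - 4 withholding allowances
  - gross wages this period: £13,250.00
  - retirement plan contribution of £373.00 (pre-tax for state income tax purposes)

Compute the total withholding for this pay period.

State Income Tax: taxable = £13,250.00 − £373.00 − 4×£480.00 = £10,957.00
  £1,300.80 + 24.6% × (£10,957.00 − £8,000.00) = £1,300.80 + 24.6% × £2,957.00 = £2,028.22
Pension Levy: 0.4% × £12,877.00 = £51.51
Total: £2,028.22 + £51.51 = £2,079.73

£2,079.73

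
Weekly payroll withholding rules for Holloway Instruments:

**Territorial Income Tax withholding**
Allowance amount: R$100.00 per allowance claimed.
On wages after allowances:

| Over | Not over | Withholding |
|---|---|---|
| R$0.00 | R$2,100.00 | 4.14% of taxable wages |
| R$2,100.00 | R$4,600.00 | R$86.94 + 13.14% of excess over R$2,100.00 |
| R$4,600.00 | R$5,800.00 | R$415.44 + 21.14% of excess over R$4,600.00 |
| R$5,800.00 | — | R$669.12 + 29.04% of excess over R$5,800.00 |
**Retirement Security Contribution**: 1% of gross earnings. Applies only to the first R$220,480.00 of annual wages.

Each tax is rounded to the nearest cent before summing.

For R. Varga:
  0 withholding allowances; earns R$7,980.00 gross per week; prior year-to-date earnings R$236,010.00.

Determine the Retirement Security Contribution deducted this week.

Retirement Security Contribution: YTD R$236,010.00 ≥ cap R$220,480.00 → R$0.00

R$0.00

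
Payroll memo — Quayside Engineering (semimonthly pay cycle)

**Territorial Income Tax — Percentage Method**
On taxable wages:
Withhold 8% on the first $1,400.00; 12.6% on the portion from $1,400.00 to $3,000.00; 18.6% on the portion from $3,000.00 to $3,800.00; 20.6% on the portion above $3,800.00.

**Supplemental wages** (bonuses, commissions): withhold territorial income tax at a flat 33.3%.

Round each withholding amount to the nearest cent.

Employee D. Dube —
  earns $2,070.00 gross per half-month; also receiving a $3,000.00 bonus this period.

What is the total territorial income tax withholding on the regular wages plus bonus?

$1,195.42

Territorial Income Tax: taxable = $2,070.00
  $112.00 + 12.6% × ($2,070.00 − $1,400.00) = $112.00 + 12.6% × $670.00 = $196.42
Supplemental (33.3% flat on bonus): 33.3% × $3,000.00 = $999.00
Total territorial income tax: $196.42 + $999.00 = $1,195.42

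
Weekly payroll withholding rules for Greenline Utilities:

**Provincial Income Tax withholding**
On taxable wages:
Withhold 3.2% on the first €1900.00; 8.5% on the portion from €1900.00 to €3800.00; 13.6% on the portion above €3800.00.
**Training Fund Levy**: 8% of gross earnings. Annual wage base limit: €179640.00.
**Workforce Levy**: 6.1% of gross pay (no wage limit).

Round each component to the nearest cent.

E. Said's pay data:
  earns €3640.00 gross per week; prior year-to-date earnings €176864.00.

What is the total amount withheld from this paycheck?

€652.82

Provincial Income Tax: taxable = €3640.00
  €60.80 + 8.5% × (€3640.00 − €1900.00) = €60.80 + 8.5% × €1740.00 = €208.70
Training Fund Levy: cap €179640.00 − YTD €176864.00 = €2776.00 subject; 8% × €2776.00 = €222.08
Workforce Levy: 6.1% × €3640.00 = €222.04
Total: €208.70 + €222.08 + €222.04 = €652.82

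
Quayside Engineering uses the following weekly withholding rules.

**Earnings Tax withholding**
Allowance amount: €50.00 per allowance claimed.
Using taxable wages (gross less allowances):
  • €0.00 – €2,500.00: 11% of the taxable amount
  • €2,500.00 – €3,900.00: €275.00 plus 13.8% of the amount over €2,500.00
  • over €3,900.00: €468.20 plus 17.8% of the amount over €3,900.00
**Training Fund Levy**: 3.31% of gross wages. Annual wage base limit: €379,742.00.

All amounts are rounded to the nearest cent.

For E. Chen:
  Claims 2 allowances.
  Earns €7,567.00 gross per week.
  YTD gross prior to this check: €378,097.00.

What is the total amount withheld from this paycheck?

Earnings Tax: taxable = €7,567.00 − 2×€50.00 = €7,467.00
  €468.20 + 17.8% × (€7,467.00 − €3,900.00) = €468.20 + 17.8% × €3,567.00 = €1,103.13
Training Fund Levy: cap €379,742.00 − YTD €378,097.00 = €1,645.00 subject; 3.31% × €1,645.00 = €54.45
Total: €1,103.13 + €54.45 = €1,157.58

€1,157.58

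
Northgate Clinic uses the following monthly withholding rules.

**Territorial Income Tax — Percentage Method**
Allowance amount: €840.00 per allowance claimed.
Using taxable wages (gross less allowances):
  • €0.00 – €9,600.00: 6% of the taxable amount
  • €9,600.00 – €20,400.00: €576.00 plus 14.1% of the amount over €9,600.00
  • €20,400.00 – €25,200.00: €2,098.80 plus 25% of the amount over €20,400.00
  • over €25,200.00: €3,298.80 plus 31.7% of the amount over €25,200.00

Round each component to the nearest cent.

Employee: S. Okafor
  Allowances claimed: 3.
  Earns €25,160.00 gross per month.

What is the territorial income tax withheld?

€2,658.80

Territorial Income Tax: taxable = €25,160.00 − 3×€840.00 = €22,640.00
  €2,098.80 + 25% × (€22,640.00 − €20,400.00) = €2,098.80 + 25% × €2,240.00 = €2,658.80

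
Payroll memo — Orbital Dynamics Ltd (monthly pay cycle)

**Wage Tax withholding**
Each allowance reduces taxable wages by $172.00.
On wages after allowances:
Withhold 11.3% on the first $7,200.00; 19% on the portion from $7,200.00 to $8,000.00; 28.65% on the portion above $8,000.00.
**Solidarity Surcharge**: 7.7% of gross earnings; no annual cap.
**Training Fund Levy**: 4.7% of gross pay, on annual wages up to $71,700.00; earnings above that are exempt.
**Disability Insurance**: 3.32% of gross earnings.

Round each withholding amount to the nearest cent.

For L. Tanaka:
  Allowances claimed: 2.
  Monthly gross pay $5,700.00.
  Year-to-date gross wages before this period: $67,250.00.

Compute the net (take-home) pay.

$4,257.48

Wage Tax: taxable = $5,700.00 − 2×$172.00 = $5,356.00
  11.3% × $5,356.00 = $605.23
Solidarity Surcharge: 7.7% × $5,700.00 = $438.90
Training Fund Levy: cap $71,700.00 − YTD $67,250.00 = $4,450.00 subject; 4.7% × $4,450.00 = $209.15
Disability Insurance: 3.32% × $5,700.00 = $189.24
Total withheld: $605.23 + $438.90 + $209.15 + $189.24 = $1,442.52
Net pay: $5,700.00 − $1,442.52 = $4,257.48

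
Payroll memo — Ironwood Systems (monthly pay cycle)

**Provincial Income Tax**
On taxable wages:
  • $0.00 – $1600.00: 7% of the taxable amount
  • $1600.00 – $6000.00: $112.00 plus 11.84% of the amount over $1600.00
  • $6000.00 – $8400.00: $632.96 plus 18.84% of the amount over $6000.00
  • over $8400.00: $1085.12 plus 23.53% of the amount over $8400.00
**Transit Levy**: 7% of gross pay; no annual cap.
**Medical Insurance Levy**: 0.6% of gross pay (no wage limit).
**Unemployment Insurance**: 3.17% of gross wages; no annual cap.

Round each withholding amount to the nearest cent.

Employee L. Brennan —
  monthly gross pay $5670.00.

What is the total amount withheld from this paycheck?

Provincial Income Tax: taxable = $5670.00
  $112.00 + 11.84% × ($5670.00 − $1600.00) = $112.00 + 11.84% × $4070.00 = $593.89
Transit Levy: 7% × $5670.00 = $396.90
Medical Insurance Levy: 0.6% × $5670.00 = $34.02
Unemployment Insurance: 3.17% × $5670.00 = $179.74
Total: $593.89 + $396.90 + $34.02 + $179.74 = $1204.55

$1204.55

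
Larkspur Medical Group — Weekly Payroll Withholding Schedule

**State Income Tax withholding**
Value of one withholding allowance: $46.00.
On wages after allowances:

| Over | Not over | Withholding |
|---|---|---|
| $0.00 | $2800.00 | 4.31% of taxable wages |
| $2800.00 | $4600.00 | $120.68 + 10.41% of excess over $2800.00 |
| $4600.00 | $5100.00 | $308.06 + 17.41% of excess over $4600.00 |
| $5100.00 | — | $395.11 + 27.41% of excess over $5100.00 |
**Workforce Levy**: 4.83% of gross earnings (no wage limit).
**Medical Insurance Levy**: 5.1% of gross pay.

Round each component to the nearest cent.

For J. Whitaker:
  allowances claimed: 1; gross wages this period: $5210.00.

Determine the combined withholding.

State Income Tax: taxable = $5210.00 − 1×$46.00 = $5164.00
  $395.11 + 27.41% × ($5164.00 − $5100.00) = $395.11 + 27.41% × $64.00 = $412.65
Workforce Levy: 4.83% × $5210.00 = $251.64
Medical Insurance Levy: 5.1% × $5210.00 = $265.71
Total: $412.65 + $251.64 + $265.71 = $930.00

$930.00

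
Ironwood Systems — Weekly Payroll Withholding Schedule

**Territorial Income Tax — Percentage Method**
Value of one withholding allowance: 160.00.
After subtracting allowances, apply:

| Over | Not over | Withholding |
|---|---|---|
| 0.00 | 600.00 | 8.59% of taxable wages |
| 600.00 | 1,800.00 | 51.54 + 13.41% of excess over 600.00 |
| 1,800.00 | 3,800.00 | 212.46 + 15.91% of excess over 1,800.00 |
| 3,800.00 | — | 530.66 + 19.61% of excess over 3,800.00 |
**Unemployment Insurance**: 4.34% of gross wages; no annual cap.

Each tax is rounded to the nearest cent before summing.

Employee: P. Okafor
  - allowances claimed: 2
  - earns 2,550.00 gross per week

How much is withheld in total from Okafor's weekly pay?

Territorial Income Tax: taxable = 2,550.00 − 2×160.00 = 2,230.00
  212.46 + 15.91% × (2,230.00 − 1,800.00) = 212.46 + 15.91% × 430.00 = 280.87
Unemployment Insurance: 4.34% × 2,550.00 = 110.67
Total: 280.87 + 110.67 = 391.54

391.54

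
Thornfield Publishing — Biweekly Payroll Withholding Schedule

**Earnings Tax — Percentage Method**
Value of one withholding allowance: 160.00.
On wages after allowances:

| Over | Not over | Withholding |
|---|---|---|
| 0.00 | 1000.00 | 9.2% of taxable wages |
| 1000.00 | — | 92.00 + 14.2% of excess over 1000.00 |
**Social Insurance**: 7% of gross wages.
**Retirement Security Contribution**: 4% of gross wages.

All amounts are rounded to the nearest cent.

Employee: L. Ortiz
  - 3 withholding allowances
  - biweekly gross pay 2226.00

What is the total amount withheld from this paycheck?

442.79

Earnings Tax: taxable = 2226.00 − 3×160.00 = 1746.00
  92.00 + 14.2% × (1746.00 − 1000.00) = 92.00 + 14.2% × 746.00 = 197.93
Social Insurance: 7% × 2226.00 = 155.82
Retirement Security Contribution: 4% × 2226.00 = 89.04
Total: 197.93 + 155.82 + 89.04 = 442.79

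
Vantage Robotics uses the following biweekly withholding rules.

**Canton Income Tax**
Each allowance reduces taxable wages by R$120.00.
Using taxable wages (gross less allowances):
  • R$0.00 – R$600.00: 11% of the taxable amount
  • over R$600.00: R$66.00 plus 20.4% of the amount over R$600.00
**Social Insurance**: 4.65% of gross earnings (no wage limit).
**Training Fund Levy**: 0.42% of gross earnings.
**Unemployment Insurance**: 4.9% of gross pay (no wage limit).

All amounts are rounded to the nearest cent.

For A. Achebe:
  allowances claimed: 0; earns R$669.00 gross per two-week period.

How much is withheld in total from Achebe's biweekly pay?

R$146.78

Canton Income Tax: taxable = R$669.00
  R$66.00 + 20.4% × (R$669.00 − R$600.00) = R$66.00 + 20.4% × R$69.00 = R$80.08
Social Insurance: 4.65% × R$669.00 = R$31.11
Training Fund Levy: 0.42% × R$669.00 = R$2.81
Unemployment Insurance: 4.9% × R$669.00 = R$32.78
Total: R$80.08 + R$31.11 + R$2.81 + R$32.78 = R$146.78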